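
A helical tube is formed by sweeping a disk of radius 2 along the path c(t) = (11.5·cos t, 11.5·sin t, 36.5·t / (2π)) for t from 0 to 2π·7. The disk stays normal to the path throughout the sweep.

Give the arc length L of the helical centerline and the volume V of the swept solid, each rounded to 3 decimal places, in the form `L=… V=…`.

L=566.666 V=7120.934

2πR = 2π·11.5 = 72.256631
per-turn = √(72.256631² + 36.5²) = √(5221.0207 + 1332.25) = √6553.2707 = 80.952274
L = 7 × 80.952274 = 566.665921
V = π·2² × L = 12.566371 × 566.665921 = 7120.933974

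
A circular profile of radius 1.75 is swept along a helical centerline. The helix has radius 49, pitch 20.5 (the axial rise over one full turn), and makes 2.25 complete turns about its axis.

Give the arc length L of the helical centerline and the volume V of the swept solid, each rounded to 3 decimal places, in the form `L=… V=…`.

L=694.255 V=6679.517

2πR = 2π·49 = 307.876080
per-turn = √(307.876080² + 20.5²) = √(94787.6807 + 420.25) = √95207.9307 = 308.557824
L = 2.25 × 308.557824 = 694.255104
V = π·1.75² × L = 9.621128 × 694.255104 = 6679.516871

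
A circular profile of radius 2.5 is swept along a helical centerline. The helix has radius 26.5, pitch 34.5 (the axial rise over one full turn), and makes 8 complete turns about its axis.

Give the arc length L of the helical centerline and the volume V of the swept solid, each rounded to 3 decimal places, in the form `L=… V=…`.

L=1360.329 V=26709.990

2πR = 2π·26.5 = 166.504411
per-turn = √(166.504411² + 34.5²) = √(27723.7188 + 1190.25) = √28913.9688 = 170.041080
L = 8 × 170.041080 = 1360.328637
V = π·2.5² × L = 19.634954 × 1360.328637 = 26709.990329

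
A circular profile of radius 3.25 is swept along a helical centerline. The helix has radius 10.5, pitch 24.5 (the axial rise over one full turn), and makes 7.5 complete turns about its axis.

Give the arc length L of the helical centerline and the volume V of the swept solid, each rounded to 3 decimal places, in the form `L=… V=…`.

L=527.818 V=17514.626

2πR = 2π·10.5 = 65.973446
per-turn = √(65.973446² + 24.5²) = √(4352.4955 + 600.25) = √4952.7455 = 70.375745
L = 7.5 × 70.375745 = 527.818091
V = π·3.25² × L = 33.183072 × 527.818091 = 17514.625913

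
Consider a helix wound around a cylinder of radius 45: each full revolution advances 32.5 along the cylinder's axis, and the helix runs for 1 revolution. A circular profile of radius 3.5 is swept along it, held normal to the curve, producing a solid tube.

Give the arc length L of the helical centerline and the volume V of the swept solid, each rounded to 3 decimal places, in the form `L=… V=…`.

2πR = 2π·45 = 282.743339
per-turn = √(282.743339² + 32.5²) = √(79943.7956 + 1056.25) = √81000.0456 = 284.605070
L = 1 × 284.605070 = 284.605070
V = π·3.5² × L = 38.484510 × 284.605070 = 10952.886649

L=284.605 V=10952.887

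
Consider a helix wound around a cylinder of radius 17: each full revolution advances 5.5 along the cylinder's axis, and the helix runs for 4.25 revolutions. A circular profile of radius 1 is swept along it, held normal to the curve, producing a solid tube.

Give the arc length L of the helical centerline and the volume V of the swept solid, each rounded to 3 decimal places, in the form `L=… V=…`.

L=454.562 V=1428.047

2πR = 2π·17 = 106.814150
per-turn = √(106.814150² + 5.5²) = √(11409.2627 + 30.25) = √11439.5127 = 106.955658
L = 4.25 × 106.955658 = 454.561545
V = π·1² × L = 3.141593 × 454.561545 = 1428.047209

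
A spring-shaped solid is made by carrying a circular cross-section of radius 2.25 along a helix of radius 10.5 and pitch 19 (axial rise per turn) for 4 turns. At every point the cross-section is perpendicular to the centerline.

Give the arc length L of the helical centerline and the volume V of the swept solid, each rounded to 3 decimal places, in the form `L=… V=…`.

2πR = 2π·10.5 = 65.973446
per-turn = √(65.973446² + 19²) = √(4352.4955 + 361) = √4713.4955 = 68.654902
L = 4 × 68.654902 = 274.619607
V = π·2.25² × L = 15.904313 × 274.619607 = 4367.636136

L=274.620 V=4367.636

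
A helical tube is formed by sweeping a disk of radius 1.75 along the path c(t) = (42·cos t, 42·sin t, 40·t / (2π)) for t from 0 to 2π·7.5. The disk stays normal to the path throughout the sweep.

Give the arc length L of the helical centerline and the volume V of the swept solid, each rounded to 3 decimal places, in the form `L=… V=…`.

L=2001.811 V=19259.676

2πR = 2π·42 = 263.893783
per-turn = √(263.893783² + 40²) = √(69639.9287 + 1600) = √71239.9287 = 266.908090
L = 7.5 × 266.908090 = 2001.810677
V = π·1.75² × L = 9.621128 × 2001.810677 = 19259.675758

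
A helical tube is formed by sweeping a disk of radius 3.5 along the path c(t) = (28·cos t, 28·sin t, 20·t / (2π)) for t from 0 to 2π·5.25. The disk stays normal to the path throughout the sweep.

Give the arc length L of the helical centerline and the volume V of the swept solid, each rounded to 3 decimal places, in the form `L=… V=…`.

L=929.577 V=35774.330

2πR = 2π·28 = 175.929189
per-turn = √(175.929189² + 20²) = √(30951.0794 + 400) = √31351.0794 = 177.062360
L = 5.25 × 177.062360 = 929.577391
V = π·3.5² × L = 38.484510 × 929.577391 = 35774.330409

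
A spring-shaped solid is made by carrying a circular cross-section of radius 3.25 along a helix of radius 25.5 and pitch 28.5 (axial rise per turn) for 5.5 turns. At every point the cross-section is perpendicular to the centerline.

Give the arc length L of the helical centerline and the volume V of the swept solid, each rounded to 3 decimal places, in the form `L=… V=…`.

2πR = 2π·25.5 = 160.221225
per-turn = √(160.221225² + 28.5²) = √(25670.8410 + 812.25) = √26483.0910 = 162.736262
L = 5.5 × 162.736262 = 895.049442
V = π·3.25² × L = 33.183072 × 895.049442 = 29700.490449

L=895.049 V=29700.490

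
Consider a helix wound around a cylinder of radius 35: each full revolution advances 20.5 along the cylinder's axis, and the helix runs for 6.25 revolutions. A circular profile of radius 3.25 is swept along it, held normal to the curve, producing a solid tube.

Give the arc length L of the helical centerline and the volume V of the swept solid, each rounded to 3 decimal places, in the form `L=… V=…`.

L=1380.406 V=45806.103

2πR = 2π·35 = 219.911486
per-turn = √(219.911486² + 20.5²) = √(48361.0616 + 420.25) = √48781.3116 = 220.864917
L = 6.25 × 220.864917 = 1380.405731
V = π·3.25² × L = 33.183072 × 1380.405731 = 45806.103328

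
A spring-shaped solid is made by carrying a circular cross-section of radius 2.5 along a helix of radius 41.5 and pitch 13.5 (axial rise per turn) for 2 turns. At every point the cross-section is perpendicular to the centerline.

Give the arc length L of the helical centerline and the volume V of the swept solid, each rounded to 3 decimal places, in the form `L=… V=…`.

2πR = 2π·41.5 = 260.752190
per-turn = √(260.752190² + 13.5²) = √(67991.7047 + 182.25) = √68173.9547 = 261.101426
L = 2 × 261.101426 = 522.202852
V = π·2.5² × L = 19.634954 × 522.202852 = 10253.429027

L=522.203 V=10253.429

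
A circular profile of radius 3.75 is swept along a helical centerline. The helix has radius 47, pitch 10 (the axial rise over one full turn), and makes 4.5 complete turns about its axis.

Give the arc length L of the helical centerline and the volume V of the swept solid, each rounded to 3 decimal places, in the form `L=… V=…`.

L=1329.655 V=58742.376

2πR = 2π·47 = 295.309709
per-turn = √(295.309709² + 10²) = √(87207.8245 + 100) = √87307.8245 = 295.478975
L = 4.5 × 295.478975 = 1329.655386
V = π·3.75² × L = 44.178647 × 1329.655386 = 58742.375525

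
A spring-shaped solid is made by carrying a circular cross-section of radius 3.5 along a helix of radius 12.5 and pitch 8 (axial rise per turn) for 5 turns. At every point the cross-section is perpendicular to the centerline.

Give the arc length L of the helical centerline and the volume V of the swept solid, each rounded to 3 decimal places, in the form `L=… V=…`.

L=394.731 V=15191.029

2πR = 2π·12.5 = 78.539816
per-turn = √(78.539816² + 8²) = √(6168.5028 + 64) = √6232.5028 = 78.946202
L = 5 × 78.946202 = 394.731008
V = π·3.5² × L = 38.484510 × 394.731008 = 15191.029432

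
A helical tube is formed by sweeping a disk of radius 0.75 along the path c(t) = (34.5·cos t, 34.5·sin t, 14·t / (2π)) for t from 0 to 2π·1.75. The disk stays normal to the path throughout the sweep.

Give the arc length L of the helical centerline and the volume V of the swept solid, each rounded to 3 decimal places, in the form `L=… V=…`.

2πR = 2π·34.5 = 216.769893
per-turn = √(216.769893² + 14²) = √(46989.1866 + 196) = √47185.1866 = 217.221515
L = 1.75 × 217.221515 = 380.137651
V = π·0.75² × L = 1.767146 × 380.137651 = 671.758679

L=380.138 V=671.759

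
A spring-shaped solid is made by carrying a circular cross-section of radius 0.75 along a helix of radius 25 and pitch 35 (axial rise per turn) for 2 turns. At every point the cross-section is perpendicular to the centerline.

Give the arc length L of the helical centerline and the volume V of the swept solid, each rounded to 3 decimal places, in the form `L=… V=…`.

L=321.863 V=568.780

2πR = 2π·25 = 157.079633
per-turn = √(157.079633² + 35²) = √(24674.0110 + 1225) = √25899.0110 = 160.931697
L = 2 × 160.931697 = 321.863393
V = π·0.75² × L = 1.767146 × 321.863393 = 568.779566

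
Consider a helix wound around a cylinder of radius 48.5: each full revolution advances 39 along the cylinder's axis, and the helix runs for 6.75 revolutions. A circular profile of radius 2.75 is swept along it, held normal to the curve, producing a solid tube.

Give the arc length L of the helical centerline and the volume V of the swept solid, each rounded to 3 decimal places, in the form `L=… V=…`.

2πR = 2π·48.5 = 304.734487
per-turn = √(304.734487² + 39²) = √(92863.1078 + 1521) = √94384.1078 = 307.219966
L = 6.75 × 307.219966 = 2073.734774
V = π·2.75² × L = 23.758294 × 2073.734774 = 49268.401352

L=2073.735 V=49268.401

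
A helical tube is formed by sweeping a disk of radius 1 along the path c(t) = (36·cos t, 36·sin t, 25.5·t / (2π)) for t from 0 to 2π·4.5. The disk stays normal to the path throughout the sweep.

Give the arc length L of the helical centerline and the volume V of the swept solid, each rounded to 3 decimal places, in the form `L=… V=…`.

2πR = 2π·36 = 226.194671
per-turn = √(226.194671² + 25.5²) = √(51164.0292 + 650.25) = √51814.2792 = 227.627501
L = 4.5 × 227.627501 = 1024.323755
V = π·1² × L = 3.141593 × 1024.323755 = 3218.007982

L=1024.324 V=3218.008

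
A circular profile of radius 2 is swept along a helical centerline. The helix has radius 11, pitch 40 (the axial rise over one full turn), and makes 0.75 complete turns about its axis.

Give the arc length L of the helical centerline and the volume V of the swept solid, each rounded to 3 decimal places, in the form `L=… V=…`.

2πR = 2π·11 = 69.115038
per-turn = √(69.115038² + 40²) = √(4776.8885 + 1600) = √6376.8885 = 79.855423
L = 0.75 × 79.855423 = 59.891567
V = π·2² × L = 12.566371 × 59.891567 = 752.619628

L=59.892 V=752.620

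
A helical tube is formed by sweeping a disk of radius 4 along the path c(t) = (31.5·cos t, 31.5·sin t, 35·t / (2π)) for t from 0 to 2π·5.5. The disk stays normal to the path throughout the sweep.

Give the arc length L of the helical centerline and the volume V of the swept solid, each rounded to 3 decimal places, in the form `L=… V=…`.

L=1105.452 V=55566.056

2πR = 2π·31.5 = 197.920337
per-turn = √(197.920337² + 35²) = √(39172.4599 + 1225) = √40397.4599 = 200.991194
L = 5.5 × 200.991194 = 1105.451564
V = π·4² × L = 50.265482 × 1105.451564 = 55566.056213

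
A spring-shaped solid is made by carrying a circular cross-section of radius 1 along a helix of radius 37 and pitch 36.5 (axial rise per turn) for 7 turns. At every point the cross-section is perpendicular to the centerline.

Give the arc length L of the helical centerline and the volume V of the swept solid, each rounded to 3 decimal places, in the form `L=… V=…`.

2πR = 2π·37 = 232.477856
per-turn = √(232.477856² + 36.5²) = √(54045.9537 + 1332.25) = √55378.2037 = 235.325740
L = 7 × 235.325740 = 1647.280177
V = π·1² × L = 3.141593 × 1647.280177 = 5175.083302

L=1647.280 V=5175.083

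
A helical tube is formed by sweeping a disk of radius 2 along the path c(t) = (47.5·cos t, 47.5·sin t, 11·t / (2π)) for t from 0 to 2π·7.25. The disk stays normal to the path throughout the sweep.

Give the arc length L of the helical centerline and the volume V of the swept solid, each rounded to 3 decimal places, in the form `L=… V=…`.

2πR = 2π·47.5 = 298.451302
per-turn = √(298.451302² + 11²) = √(89073.1797 + 121) = √89194.1797 = 298.653946
L = 7.25 × 298.653946 = 2165.241112
V = π·2² × L = 12.566371 × 2165.241112 = 27209.222278

L=2165.241 V=27209.222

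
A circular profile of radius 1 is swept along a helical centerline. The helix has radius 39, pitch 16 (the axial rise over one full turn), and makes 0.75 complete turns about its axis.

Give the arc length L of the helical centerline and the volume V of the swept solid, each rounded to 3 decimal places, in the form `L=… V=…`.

L=184.175 V=578.601

2πR = 2π·39 = 245.044227
per-turn = √(245.044227² + 16²) = √(60046.6732 + 256) = √60302.6732 = 245.566026
L = 0.75 × 245.566026 = 184.174520
V = π·1² × L = 3.141593 × 184.174520 = 578.601318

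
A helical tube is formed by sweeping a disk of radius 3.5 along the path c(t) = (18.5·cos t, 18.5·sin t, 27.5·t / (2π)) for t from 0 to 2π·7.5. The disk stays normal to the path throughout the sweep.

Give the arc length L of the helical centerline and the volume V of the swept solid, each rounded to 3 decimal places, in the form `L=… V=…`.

L=895.857 V=34476.629

2πR = 2π·18.5 = 116.238928
per-turn = √(116.238928² + 27.5²) = √(13511.4884 + 756.25) = √14267.7384 = 119.447639
L = 7.5 × 119.447639 = 895.857291
V = π·3.5² × L = 38.484510 × 895.857291 = 34476.628892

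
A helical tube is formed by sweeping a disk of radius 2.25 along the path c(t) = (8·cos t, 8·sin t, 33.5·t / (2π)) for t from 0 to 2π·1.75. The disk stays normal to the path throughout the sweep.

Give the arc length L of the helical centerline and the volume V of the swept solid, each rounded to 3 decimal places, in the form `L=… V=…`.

2πR = 2π·8 = 50.265482
per-turn = √(50.265482² + 33.5²) = √(2526.6187 + 1122.25) = √3648.8687 = 60.405867
L = 1.75 × 60.405867 = 105.710267
V = π·2.25² × L = 15.904313 × 105.710267 = 1681.249148

L=105.710 V=1681.249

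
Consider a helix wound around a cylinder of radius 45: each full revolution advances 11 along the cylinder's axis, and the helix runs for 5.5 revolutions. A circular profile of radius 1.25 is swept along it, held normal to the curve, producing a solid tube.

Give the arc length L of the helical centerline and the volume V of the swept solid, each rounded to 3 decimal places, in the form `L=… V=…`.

2πR = 2π·45 = 282.743339
per-turn = √(282.743339² + 11²) = √(79943.7956 + 121) = √80064.7956 = 282.957233
L = 5.5 × 282.957233 = 1556.264781
V = π·1.25² × L = 4.908739 × 1556.264781 = 7639.296879

L=1556.265 V=7639.297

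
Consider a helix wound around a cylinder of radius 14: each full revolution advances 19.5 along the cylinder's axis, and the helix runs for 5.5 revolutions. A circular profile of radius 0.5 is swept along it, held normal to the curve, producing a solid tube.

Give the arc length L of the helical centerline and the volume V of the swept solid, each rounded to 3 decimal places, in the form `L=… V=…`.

L=495.550 V=389.204

2πR = 2π·14 = 87.964594
per-turn = √(87.964594² + 19.5²) = √(7737.7699 + 380.25) = √8118.0199 = 90.100055
L = 5.5 × 90.100055 = 495.550301
V = π·0.5² × L = 0.785398 × 495.550301 = 389.204296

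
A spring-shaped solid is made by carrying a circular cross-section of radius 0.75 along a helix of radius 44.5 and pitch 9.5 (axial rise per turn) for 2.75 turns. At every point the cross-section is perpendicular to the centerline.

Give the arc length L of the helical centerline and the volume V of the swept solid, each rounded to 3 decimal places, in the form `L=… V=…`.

2πR = 2π·44.5 = 279.601746
per-turn = √(279.601746² + 9.5²) = √(78177.1365 + 90.25) = √78267.3865 = 279.763090
L = 2.75 × 279.763090 = 769.348497
V = π·0.75² × L = 1.767146 × 769.348497 = 1359.551018

L=769.348 V=1359.551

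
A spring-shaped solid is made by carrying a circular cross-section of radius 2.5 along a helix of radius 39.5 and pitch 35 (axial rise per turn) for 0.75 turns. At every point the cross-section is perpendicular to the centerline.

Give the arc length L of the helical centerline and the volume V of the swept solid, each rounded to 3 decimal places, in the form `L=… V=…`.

L=187.981 V=3691.002

2πR = 2π·39.5 = 248.185820
per-turn = √(248.185820² + 35²) = √(61596.2011 + 1225) = √62821.2011 = 250.641579
L = 0.75 × 250.641579 = 187.981184
V = π·2.5² × L = 19.634954 × 187.981184 = 3691.001920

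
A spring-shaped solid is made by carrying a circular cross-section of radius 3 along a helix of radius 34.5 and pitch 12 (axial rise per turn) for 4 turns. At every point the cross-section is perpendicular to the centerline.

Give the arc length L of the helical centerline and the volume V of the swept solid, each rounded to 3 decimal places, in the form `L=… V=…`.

L=868.407 V=24553.634

2πR = 2π·34.5 = 216.769893
per-turn = √(216.769893² + 12²) = √(46989.1866 + 144) = √47133.1866 = 217.101788
L = 4 × 217.101788 = 868.407154
V = π·3² × L = 28.274334 × 868.407154 = 24553.633814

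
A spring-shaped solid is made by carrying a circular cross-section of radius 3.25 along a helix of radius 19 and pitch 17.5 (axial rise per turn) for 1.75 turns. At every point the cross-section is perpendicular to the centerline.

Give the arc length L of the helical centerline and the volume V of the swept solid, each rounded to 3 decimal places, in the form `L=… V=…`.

2πR = 2π·19 = 119.380521
per-turn = √(119.380521² + 17.5²) = √(14251.7088 + 306.25) = √14557.9588 = 120.656366
L = 1.75 × 120.656366 = 211.148641
V = π·3.25² × L = 33.183072 × 211.148641 = 7006.560649

L=211.149 V=7006.561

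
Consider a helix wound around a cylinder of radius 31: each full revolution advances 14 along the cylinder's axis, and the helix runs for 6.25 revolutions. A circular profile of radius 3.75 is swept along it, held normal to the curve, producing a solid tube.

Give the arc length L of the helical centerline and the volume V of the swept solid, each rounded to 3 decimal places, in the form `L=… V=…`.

2πR = 2π·31 = 194.778745
per-turn = √(194.778745² + 14²) = √(37938.7593 + 196) = √38134.7593 = 195.281231
L = 6.25 × 195.281231 = 1220.507696
V = π·3.75² × L = 44.178647 × 1220.507696 = 53920.378283

L=1220.508 V=53920.378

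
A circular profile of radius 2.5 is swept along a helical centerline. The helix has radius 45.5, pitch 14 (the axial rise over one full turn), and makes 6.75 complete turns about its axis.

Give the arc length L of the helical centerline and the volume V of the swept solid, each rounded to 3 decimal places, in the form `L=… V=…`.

2πR = 2π·45.5 = 285.884931
per-turn = √(285.884931² + 14²) = √(81730.1940 + 196) = √81926.1940 = 286.227521
L = 6.75 × 286.227521 = 1932.035770
V = π·2.5² × L = 19.634954 × 1932.035770 = 37935.433633

L=1932.036 V=37935.434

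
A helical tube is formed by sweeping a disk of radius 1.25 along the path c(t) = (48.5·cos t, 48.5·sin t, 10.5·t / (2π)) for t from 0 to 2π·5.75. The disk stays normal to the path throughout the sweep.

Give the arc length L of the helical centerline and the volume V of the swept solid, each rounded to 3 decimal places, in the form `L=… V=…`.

L=1753.263 V=8606.310

2πR = 2π·48.5 = 304.734487
per-turn = √(304.734487² + 10.5²) = √(92863.1078 + 110.25) = √92973.3578 = 304.915329
L = 5.75 × 304.915329 = 1753.263141
V = π·1.25² × L = 4.908739 × 1753.263141 = 8606.310319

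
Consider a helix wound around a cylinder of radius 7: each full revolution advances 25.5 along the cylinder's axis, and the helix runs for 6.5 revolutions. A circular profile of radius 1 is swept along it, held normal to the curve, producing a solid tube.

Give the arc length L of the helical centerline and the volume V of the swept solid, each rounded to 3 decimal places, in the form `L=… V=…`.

L=330.459 V=1038.168

2πR = 2π·7 = 43.982297
per-turn = √(43.982297² + 25.5²) = √(1934.4425 + 650.25) = √2584.6925 = 50.839871
L = 6.5 × 50.839871 = 330.459160
V = π·1² × L = 3.141593 × 330.459160 = 1038.168070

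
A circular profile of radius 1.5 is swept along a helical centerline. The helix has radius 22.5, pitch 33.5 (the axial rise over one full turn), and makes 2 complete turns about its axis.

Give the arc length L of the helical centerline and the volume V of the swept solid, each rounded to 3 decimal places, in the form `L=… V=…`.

L=290.573 V=2053.941

2πR = 2π·22.5 = 141.371669
per-turn = √(141.371669² + 33.5²) = √(19985.9489 + 1122.25) = √21108.1989 = 145.286610
L = 2 × 145.286610 = 290.573219
V = π·1.5² × L = 7.068583 × 290.573219 = 2053.941053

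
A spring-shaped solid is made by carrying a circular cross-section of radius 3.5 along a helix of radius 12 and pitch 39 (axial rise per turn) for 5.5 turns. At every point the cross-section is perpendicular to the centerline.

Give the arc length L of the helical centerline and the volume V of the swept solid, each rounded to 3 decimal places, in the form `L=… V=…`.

L=466.881 V=17967.702

2πR = 2π·12 = 75.398224
per-turn = √(75.398224² + 39²) = √(5684.8921 + 1521) = √7205.8921 = 84.887526
L = 5.5 × 84.887526 = 466.881395
V = π·3.5² × L = 38.484510 × 466.881395 = 17967.701721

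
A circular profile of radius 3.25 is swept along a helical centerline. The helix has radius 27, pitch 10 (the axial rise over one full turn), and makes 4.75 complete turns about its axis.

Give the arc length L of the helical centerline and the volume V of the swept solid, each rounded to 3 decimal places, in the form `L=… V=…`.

L=807.217 V=26785.949

2πR = 2π·27 = 169.646003
per-turn = √(169.646003² + 10²) = √(28779.7664 + 100) = √28879.7664 = 169.940479
L = 4.75 × 169.940479 = 807.217276
V = π·3.25² × L = 33.183072 × 807.217276 = 26785.949304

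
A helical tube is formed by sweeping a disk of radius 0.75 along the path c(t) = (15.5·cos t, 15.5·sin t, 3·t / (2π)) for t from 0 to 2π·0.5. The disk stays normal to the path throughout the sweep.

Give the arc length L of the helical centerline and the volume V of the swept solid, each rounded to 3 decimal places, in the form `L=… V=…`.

2πR = 2π·15.5 = 97.389372
per-turn = √(97.389372² + 3²) = √(9484.6898 + 9) = √9493.6898 = 97.435568
L = 0.5 × 97.435568 = 48.717784
V = π·0.75² × L = 1.767146 × 48.717784 = 86.091430

L=48.718 V=86.091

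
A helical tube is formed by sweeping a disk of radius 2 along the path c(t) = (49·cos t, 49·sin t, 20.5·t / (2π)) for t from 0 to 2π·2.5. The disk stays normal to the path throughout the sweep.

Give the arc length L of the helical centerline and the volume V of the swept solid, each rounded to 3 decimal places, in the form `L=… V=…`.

L=771.395 V=9693.630

2πR = 2π·49 = 307.876080
per-turn = √(307.876080² + 20.5²) = √(94787.6807 + 420.25) = √95207.9307 = 308.557824
L = 2.5 × 308.557824 = 771.394560
V = π·2² × L = 12.566371 × 771.394560 = 9693.629927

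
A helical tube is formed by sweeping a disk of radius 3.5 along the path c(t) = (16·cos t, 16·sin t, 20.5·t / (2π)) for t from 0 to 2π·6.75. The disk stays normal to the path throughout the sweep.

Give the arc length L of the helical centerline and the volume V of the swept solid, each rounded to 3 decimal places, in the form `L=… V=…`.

L=692.549 V=26652.403

2πR = 2π·16 = 100.530965
per-turn = √(100.530965² + 20.5²) = √(10106.4749 + 420.25) = √10526.7249 = 102.599829
L = 6.75 × 102.599829 = 692.548846
V = π·3.5² × L = 38.484510 × 692.548846 = 26652.402979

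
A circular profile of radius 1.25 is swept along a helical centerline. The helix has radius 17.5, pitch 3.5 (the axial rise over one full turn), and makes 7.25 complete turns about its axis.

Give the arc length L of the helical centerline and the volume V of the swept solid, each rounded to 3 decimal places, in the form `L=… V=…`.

2πR = 2π·17.5 = 109.955743
per-turn = √(109.955743² + 3.5²) = √(12090.2654 + 12.25) = √12102.5154 = 110.011433
L = 7.25 × 110.011433 = 797.582889
V = π·1.25² × L = 4.908739 × 797.582889 = 3915.125852

L=797.583 V=3915.126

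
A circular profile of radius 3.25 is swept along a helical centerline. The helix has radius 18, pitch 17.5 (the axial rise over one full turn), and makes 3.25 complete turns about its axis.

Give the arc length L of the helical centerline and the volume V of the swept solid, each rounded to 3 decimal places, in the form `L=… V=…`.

L=371.941 V=12342.131

2πR = 2π·18 = 113.097336
per-turn = √(113.097336² + 17.5²) = √(12791.0073 + 306.25) = √13097.2573 = 114.443249
L = 3.25 × 114.443249 = 371.940560
V = π·3.25² × L = 33.183072 × 371.940560 = 12342.130537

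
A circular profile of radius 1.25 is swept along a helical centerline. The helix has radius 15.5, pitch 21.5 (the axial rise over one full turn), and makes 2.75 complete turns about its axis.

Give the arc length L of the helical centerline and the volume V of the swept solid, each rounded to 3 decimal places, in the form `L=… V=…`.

2πR = 2π·15.5 = 97.389372
per-turn = √(97.389372² + 21.5²) = √(9484.6898 + 462.25) = √9946.9398 = 99.734346
L = 2.75 × 99.734346 = 274.269452
V = π·1.25² × L = 4.908739 × 274.269452 = 1346.317026

L=274.269 V=1346.317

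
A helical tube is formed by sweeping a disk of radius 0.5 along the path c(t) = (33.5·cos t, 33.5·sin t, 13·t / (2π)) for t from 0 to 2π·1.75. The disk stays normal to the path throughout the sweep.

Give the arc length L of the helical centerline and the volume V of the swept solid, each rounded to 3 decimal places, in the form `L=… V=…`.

2πR = 2π·33.5 = 210.486708
per-turn = √(210.486708² + 13²) = √(44304.6542 + 169) = √44473.6542 = 210.887776
L = 1.75 × 210.887776 = 369.053608
V = π·0.5² × L = 0.785398 × 369.053608 = 289.854026

L=369.054 V=289.854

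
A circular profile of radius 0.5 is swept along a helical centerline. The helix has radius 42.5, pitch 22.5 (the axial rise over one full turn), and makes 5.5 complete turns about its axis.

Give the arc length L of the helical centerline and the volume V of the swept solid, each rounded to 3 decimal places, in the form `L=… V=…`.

2πR = 2π·42.5 = 267.035376
per-turn = √(267.035376² + 22.5²) = √(71307.8918 + 506.25) = √71814.1418 = 267.981607
L = 5.5 × 267.981607 = 1473.898840
V = π·0.5² × L = 0.785398 × 1473.898840 = 1157.597442

L=1473.899 V=1157.597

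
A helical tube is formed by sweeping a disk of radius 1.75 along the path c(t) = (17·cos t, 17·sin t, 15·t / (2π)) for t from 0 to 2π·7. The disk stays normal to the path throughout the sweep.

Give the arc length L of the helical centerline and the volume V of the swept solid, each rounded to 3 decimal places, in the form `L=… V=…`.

2πR = 2π·17 = 106.814150
per-turn = √(106.814150² + 15²) = √(11409.2627 + 225) = √11634.2627 = 107.862239
L = 7 × 107.862239 = 755.035676
V = π·1.75² × L = 9.621128 × 755.035676 = 7264.294505

L=755.036 V=7264.295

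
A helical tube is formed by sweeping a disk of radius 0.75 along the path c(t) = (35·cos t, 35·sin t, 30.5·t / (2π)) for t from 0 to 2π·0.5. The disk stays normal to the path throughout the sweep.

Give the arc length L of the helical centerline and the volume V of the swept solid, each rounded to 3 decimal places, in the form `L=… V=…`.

L=111.008 V=196.168

2πR = 2π·35 = 219.911486
per-turn = √(219.911486² + 30.5²) = √(48361.0616 + 930.25) = √49291.3116 = 222.016467
L = 0.5 × 222.016467 = 111.008233
V = π·0.75² × L = 1.767146 × 111.008233 = 196.167741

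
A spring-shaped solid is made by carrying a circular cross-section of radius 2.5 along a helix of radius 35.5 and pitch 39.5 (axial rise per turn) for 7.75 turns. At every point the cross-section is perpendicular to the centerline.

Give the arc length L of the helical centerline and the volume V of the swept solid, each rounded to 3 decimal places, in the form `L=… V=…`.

L=1755.558 V=34470.294

2πR = 2π·35.5 = 223.053078
per-turn = √(223.053078² + 39.5²) = √(49752.6758 + 1560.25) = √51312.9258 = 226.523566
L = 7.75 × 226.523566 = 1755.557634
V = π·2.5² × L = 19.634954 × 1755.557634 = 34470.293530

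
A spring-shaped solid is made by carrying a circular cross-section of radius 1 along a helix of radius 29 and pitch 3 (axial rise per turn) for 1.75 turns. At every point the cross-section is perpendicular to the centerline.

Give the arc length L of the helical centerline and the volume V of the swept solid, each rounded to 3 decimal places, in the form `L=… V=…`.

2πR = 2π·29 = 182.212374
per-turn = √(182.212374² + 3²) = √(33201.3492 + 9) = √33210.3492 = 182.237069
L = 1.75 × 182.237069 = 318.914870
V = π·1² × L = 3.141593 × 318.914870 = 1001.900613

L=318.915 V=1001.901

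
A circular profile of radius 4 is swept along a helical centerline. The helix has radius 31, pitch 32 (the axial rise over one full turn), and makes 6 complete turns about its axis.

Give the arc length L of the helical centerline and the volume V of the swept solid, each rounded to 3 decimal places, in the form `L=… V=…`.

L=1184.339 V=59531.381

2πR = 2π·31 = 194.778745
per-turn = √(194.778745² + 32²) = √(37938.7593 + 1024) = √38962.7593 = 197.389866
L = 6 × 197.389866 = 1184.339198
V = π·4² × L = 50.265482 × 1184.339198 = 59531.381171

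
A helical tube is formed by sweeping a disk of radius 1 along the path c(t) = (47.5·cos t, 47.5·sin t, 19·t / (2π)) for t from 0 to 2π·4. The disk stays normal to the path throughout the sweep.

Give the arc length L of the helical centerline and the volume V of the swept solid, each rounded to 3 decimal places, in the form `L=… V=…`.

L=1196.222 V=3758.042

2πR = 2π·47.5 = 298.451302
per-turn = √(298.451302² + 19²) = √(89073.1797 + 361) = √89434.1797 = 299.055479
L = 4 × 299.055479 = 1196.221917
V = π·1² × L = 3.141593 × 1196.221917 = 3758.041988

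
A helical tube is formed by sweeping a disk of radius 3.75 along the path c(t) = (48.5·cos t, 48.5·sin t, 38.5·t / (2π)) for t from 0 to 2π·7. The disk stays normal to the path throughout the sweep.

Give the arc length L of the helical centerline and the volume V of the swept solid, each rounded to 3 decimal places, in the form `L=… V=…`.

2πR = 2π·48.5 = 304.734487
per-turn = √(304.734487² + 38.5²) = √(92863.1078 + 1482.25) = √94345.3578 = 307.156894
L = 7 × 307.156894 = 2150.098261
V = π·3.75² × L = 44.178647 × 2150.098261 = 94988.431431

L=2150.098 V=94988.431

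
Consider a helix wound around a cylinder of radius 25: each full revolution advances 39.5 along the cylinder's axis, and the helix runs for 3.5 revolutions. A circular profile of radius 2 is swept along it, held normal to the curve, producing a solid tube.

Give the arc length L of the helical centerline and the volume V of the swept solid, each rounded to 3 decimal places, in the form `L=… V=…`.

2πR = 2π·25 = 157.079633
per-turn = √(157.079633² + 39.5²) = √(24674.0110 + 1560.25) = √26234.2610 = 161.969939
L = 3.5 × 161.969939 = 566.894785
V = π·2² × L = 12.566371 × 566.894785 = 7123.809968

L=566.895 V=7123.810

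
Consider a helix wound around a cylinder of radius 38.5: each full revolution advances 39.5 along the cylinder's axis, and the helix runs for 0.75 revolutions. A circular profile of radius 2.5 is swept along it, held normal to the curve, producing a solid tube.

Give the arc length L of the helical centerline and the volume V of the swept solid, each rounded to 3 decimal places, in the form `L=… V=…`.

2πR = 2π·38.5 = 241.902634
per-turn = √(241.902634² + 39.5²) = √(58516.8845 + 1560.25) = √60077.1345 = 245.106374
L = 0.75 × 245.106374 = 183.829780
V = π·2.5² × L = 19.634954 × 183.829780 = 3609.489297

L=183.830 V=3609.489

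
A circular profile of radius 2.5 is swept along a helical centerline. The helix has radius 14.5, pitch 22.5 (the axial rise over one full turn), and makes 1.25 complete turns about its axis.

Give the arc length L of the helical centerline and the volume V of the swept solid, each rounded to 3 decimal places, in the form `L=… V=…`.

L=117.304 V=2303.264

2πR = 2π·14.5 = 91.106187
per-turn = √(91.106187² + 22.5²) = √(8300.3373 + 506.25) = √8806.5873 = 93.843419
L = 1.25 × 93.843419 = 117.304274
V = π·2.5² × L = 19.634954 × 117.304274 = 2303.264031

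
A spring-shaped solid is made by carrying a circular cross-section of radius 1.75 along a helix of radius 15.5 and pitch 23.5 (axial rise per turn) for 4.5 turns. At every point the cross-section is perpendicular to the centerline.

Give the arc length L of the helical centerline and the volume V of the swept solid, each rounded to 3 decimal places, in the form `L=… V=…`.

2πR = 2π·15.5 = 97.389372
per-turn = √(97.389372² + 23.5²) = √(9484.6898 + 552.25) = √10036.9398 = 100.184529
L = 4.5 × 100.184529 = 450.830380
V = π·1.75² × L = 9.621128 × 450.830380 = 4337.496568

L=450.830 V=4337.497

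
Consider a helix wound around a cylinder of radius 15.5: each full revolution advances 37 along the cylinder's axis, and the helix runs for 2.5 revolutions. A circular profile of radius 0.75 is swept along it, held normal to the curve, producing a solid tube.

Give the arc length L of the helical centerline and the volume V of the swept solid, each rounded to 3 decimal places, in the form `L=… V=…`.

L=260.453 V=460.258

2πR = 2π·15.5 = 97.389372
per-turn = √(97.389372² + 37²) = √(9484.6898 + 1369) = √10853.6898 = 104.181044
L = 2.5 × 104.181044 = 260.452609
V = π·0.75² × L = 1.767146 × 260.452609 = 460.257751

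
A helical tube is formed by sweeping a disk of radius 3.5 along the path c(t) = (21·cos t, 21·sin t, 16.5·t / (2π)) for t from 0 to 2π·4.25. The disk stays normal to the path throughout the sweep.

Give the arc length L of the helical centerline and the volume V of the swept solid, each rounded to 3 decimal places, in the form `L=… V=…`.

2πR = 2π·21 = 131.946891
per-turn = √(131.946891² + 16.5²) = √(17409.9822 + 272.25) = √17682.2322 = 132.974555
L = 4.25 × 132.974555 = 565.141857
V = π·3.5² × L = 38.484510 × 565.141857 = 21749.207448

L=565.142 V=21749.207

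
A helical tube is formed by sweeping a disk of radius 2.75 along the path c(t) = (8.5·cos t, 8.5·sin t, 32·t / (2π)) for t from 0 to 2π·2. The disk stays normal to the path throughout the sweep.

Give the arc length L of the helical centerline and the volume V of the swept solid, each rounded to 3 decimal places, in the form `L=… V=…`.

L=124.520 V=2958.386

2πR = 2π·8.5 = 53.407075
per-turn = √(53.407075² + 32²) = √(2852.3157 + 1024) = √3876.3157 = 62.260065
L = 2 × 62.260065 = 124.520130
V = π·2.75² × L = 23.758294 × 124.520130 = 2958.385904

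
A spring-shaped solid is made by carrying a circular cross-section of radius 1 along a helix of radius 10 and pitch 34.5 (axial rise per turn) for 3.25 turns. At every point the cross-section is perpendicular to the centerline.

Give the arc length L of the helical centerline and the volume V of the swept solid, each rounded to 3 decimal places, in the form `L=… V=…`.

2πR = 2π·10 = 62.831853
per-turn = √(62.831853² + 34.5²) = √(3947.8418 + 1190.25) = √5138.0918 = 71.680484
L = 3.25 × 71.680484 = 232.961572
V = π·1² × L = 3.141593 × 232.961572 = 731.870364

L=232.962 V=731.870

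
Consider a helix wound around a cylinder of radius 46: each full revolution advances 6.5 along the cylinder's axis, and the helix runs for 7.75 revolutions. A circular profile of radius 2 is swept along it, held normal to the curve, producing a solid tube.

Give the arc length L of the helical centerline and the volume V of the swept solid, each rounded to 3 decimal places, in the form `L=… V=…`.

2πR = 2π·46 = 289.026524
per-turn = √(289.026524² + 6.5²) = √(83536.3317 + 42.25) = √83578.5817 = 289.099605
L = 7.75 × 289.099605 = 2240.521939
V = π·2² × L = 12.566371 × 2240.521939 = 28155.229059

L=2240.522 V=28155.229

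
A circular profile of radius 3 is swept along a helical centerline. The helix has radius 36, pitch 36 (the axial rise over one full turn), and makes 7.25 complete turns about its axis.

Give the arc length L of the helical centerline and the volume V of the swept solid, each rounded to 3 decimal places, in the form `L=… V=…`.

L=1660.551 V=46950.979

2πR = 2π·36 = 226.194671
per-turn = √(226.194671² + 36²) = √(51164.0292 + 1296) = √52460.0292 = 229.041545
L = 7.25 × 229.041545 = 1660.551199
V = π·3² × L = 28.274334 × 1660.551199 = 46950.979039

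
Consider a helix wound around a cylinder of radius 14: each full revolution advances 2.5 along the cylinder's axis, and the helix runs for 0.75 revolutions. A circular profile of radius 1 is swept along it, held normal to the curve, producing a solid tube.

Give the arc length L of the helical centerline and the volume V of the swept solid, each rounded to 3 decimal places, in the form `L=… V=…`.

2πR = 2π·14 = 87.964594
per-turn = √(87.964594² + 2.5²) = √(7737.7699 + 6.25) = √7744.0199 = 88.000113
L = 0.75 × 88.000113 = 66.000085
V = π·1² × L = 3.141593 × 66.000085 = 207.345381

L=66.000 V=207.345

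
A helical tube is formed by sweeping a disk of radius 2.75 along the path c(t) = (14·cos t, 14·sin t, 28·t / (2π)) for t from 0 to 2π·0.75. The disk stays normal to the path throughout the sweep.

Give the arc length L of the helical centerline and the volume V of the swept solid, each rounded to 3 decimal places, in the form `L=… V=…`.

2πR = 2π·14 = 87.964594
per-turn = √(87.964594² + 28²) = √(7737.7699 + 784) = √8521.7699 = 92.313433
L = 0.75 × 92.313433 = 69.235074
V = π·2.75² × L = 23.758294 × 69.235074 = 1644.907286

L=69.235 V=1644.907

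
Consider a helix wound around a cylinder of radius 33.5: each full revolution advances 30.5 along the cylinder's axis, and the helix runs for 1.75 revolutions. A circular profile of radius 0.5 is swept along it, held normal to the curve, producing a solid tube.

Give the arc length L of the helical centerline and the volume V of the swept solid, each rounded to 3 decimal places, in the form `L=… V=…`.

L=372.199 V=292.324

2πR = 2π·33.5 = 210.486708
per-turn = √(210.486708² + 30.5²) = √(44304.6542 + 930.25) = √45234.9042 = 212.684988
L = 1.75 × 212.684988 = 372.198729
V = π·0.5² × L = 0.785398 × 372.198729 = 292.324198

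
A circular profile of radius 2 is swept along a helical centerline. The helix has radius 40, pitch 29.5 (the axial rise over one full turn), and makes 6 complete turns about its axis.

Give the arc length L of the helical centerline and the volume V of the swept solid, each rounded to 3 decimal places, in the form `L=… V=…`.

L=1518.317 V=19079.731

2πR = 2π·40 = 251.327412
per-turn = √(251.327412² + 29.5²) = √(63165.4682 + 870.25) = √64035.7182 = 253.052797
L = 6 × 253.052797 = 1518.316783
V = π·2² × L = 12.566371 × 1518.316783 = 19079.731407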